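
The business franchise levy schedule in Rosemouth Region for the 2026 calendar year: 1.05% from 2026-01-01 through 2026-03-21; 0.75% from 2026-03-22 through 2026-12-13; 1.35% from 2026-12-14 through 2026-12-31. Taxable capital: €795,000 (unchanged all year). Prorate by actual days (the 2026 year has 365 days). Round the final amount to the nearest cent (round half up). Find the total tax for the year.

€6,720.47

2026-01-01 to 2026-03-21: 80 days at 1.05% → €795,000 × 1.05% × 80/365 = €1,829.5890
2026-03-22 to 2026-12-13: 267 days at 0.75% → €795,000 × 0.75% × 267/365 = €4,361.6096
2026-12-14 to 2026-12-31: 18 days at 1.35% → €795,000 × 1.35% × 18/365 = €529.2740
Total = €6,720.4726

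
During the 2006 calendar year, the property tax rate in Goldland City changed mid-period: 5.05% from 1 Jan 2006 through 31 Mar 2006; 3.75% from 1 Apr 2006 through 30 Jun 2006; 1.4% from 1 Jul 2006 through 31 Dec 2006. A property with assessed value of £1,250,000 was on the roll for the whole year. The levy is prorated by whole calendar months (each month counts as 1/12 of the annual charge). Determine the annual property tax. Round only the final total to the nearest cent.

1 Jan – 31 Mar 2006: 3 months at 5.05% → £1,250,000 × 5.05% × 3/12 = £15,781.2500
1 Apr – 30 Jun 2006: 3 months at 3.75% → £1,250,000 × 3.75% × 3/12 = £11,718.7500
1 Jul – 31 Dec 2006: 6 months at 1.4% → £1,250,000 × 1.4% × 6/12 = £8,750.0000
Total = £36,250.0000

£36,250.00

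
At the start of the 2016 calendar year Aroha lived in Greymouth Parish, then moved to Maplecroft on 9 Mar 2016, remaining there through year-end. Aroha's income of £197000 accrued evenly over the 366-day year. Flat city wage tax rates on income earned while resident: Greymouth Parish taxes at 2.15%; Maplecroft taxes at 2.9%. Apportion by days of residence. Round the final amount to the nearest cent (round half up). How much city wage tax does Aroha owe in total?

Greymouth Parish, 1 Jan – 8 Mar 2016: 68 days → £197000 × 2.15% × 68/366 = £786.9235
Maplecroft, 9 Mar – 31 Dec 2016: 298 days → £197000 × 2.9% × 298/366 = £4651.5683
Total = £5438.4918

£5438.49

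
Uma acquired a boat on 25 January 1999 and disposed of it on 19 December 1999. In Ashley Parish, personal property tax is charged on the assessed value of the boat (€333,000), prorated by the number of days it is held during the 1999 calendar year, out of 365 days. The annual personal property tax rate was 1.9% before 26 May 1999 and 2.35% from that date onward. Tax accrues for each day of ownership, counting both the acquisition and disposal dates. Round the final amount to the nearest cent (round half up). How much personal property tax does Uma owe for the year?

€6,556.91

25 January – 25 May 1999: 121 days at 1.9% → €333,000 × 1.9% × 121/365 = €2,097.4438
26 May – 19 December 1999: 208 days at 2.35% → €333,000 × 2.35% × 208/365 = €4,459.4630
Total = €6,556.9068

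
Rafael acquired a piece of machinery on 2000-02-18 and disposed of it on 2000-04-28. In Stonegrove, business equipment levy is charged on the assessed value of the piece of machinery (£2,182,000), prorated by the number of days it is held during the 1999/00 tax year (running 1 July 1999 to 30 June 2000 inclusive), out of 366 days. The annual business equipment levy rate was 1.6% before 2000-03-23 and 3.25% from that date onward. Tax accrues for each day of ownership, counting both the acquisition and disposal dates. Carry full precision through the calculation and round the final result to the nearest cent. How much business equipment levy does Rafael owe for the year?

£10,412.19

2000-02-18 to 2000-03-22: 34 days at 1.6% → £2,182,000 × 1.6% × 34/366 = £3,243.1913
2000-03-23 to 2000-04-28: 37 days at 3.25% → £2,182,000 × 3.25% × 37/366 = £7,169.0027
Total = £10,412.1940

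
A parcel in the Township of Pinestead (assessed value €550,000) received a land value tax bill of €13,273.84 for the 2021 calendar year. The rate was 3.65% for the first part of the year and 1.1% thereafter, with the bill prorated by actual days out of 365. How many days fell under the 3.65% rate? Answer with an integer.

Let d = days at the first rate; then 365 − d days at the second rate.
€550,000 × [3.65%·d + 1.1%·(365−d)] / 365 = €13,273.84
Solving gives d = 188, so the new rate took effect on 8 Jul 2021.

188 days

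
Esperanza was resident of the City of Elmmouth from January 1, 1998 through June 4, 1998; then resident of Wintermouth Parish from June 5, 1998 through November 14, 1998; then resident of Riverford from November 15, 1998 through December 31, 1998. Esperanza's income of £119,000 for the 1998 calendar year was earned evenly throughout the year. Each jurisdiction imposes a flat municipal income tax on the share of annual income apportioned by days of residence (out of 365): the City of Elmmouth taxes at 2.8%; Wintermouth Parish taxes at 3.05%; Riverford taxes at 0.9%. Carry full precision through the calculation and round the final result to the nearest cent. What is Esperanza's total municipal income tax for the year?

£3,173.71

The City of Elmmouth, January 1 – June 4, 1998: 155 days → £119,000 × 2.8% × 155/365 = £1,414.9589
Wintermouth Parish, June 5 – November 14, 1998: 163 days → £119,000 × 3.05% × 163/365 = £1,620.8452
Riverford, November 15 – December 31, 1998: 47 days → £119,000 × 0.9% × 47/365 = £137.9096
Total = £3,173.7137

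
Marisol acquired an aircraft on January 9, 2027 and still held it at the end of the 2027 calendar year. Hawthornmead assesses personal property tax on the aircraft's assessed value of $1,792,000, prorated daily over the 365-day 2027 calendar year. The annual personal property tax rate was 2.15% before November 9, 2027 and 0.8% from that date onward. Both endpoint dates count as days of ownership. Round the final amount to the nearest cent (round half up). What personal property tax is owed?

January 9 – November 8, 2027: 304 days at 2.15% → $1,792,000 × 2.15% × 304/365 = $32,089.0740
November 9 – December 31, 2027: 53 days at 0.8% → $1,792,000 × 0.8% × 53/365 = $2,081.6658
Total = $34,170.7397

$34,170.74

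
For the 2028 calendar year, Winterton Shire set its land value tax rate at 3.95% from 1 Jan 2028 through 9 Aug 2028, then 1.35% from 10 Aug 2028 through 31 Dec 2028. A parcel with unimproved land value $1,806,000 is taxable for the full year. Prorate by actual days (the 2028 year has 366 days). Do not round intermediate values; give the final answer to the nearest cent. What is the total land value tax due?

$52,862.51

1 Jan – 9 Aug 2028: 222 days at 3.95% → $1,806,000 × 3.95% × 222/366 = $43,269.9836
10 Aug – 31 Dec 2028: 144 days at 1.35% → $1,806,000 × 1.35% × 144/366 = $9,592.5246
Total = $52,862.5082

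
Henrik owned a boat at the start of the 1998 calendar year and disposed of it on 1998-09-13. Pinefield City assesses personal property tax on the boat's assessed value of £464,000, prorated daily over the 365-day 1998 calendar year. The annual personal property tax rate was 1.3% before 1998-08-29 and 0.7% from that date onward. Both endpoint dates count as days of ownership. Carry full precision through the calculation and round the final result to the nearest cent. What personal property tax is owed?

£4,108.62

1998-01-01 to 1998-08-28: 240 days at 1.3% → £464,000 × 1.3% × 240/365 = £3,966.2466
1998-08-29 to 1998-09-13: 16 days at 0.7% → £464,000 × 0.7% × 16/365 = £142.3781
Total = £4,108.6247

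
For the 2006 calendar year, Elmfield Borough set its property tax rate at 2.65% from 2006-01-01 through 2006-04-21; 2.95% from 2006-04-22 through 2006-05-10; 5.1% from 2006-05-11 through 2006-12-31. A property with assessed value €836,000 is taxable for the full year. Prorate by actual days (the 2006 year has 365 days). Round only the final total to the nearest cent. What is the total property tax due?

€35,471.59

2006-01-01 to 2006-04-21: 111 days at 2.65% → €836,000 × 2.65% × 111/365 = €6,737.2438
2006-04-22 to 2006-05-10: 19 days at 2.95% → €836,000 × 2.95% × 19/365 = €1,283.7753
2006-05-11 to 2006-12-31: 235 days at 5.1% → €836,000 × 5.1% × 235/365 = €27,450.5753
Total = €35,471.5945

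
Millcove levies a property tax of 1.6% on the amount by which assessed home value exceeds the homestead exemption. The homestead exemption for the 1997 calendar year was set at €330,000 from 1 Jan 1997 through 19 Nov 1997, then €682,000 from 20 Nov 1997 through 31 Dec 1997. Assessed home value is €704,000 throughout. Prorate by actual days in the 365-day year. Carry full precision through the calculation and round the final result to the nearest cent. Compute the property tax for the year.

1 Jan – 19 Nov 1997: 323 days, exemption €330,000 → (€704,000 − €330,000) × 1.6% × 323/365 = €5,295.4301
20 Nov – 31 Dec 1997: 42 days, exemption €682,000 → (€704,000 − €682,000) × 1.6% × 42/365 = €40.5041
Total = €5,335.9342

€5,335.93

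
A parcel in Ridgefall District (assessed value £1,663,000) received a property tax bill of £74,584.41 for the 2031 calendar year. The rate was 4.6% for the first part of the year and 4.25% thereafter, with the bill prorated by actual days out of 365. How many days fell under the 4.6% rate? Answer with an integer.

245 days

Let d = days at the first rate; then 365 − d days at the second rate.
£1,663,000 × [4.6%·d + 4.25%·(365−d)] / 365 = £74,584.41
Solving gives d = 245, so the new rate took effect on 3 Sep 2031.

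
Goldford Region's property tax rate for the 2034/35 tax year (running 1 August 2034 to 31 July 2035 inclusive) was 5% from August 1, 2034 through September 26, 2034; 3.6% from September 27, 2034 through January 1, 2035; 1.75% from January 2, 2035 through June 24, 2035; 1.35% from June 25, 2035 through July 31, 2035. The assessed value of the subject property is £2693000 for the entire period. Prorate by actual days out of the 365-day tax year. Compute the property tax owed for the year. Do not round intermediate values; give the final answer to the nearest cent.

£72943.41

August 1 – September 26, 2034: 57 days at 5% → £2693000 × 5% × 57/365 = £21027.5342
September 27, 2034 – January 1, 2035: 97 days at 3.6% → £2693000 × 3.6% × 97/365 = £25764.2630
January 2 – June 24, 2035: 174 days at 1.75% → £2693000 × 1.75% × 174/365 = £22466.2603
June 25 – July 31, 2035: 37 days at 1.35% → £2693000 × 1.35% × 37/365 = £3685.3521
Total = £72943.4096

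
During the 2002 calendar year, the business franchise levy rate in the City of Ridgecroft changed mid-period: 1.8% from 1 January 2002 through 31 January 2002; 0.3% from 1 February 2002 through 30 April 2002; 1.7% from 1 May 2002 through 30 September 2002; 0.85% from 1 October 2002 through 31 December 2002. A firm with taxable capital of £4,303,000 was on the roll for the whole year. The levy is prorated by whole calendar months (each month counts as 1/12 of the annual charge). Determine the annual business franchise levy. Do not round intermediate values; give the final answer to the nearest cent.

£49,305.21

1 January – 31 January 2002: 1 month at 1.8% → £4,303,000 × 1.8% × 1/12 = £6,454.5000
1 February – 30 April 2002: 3 months at 0.3% → £4,303,000 × 0.3% × 3/12 = £3,227.2500
1 May – 30 September 2002: 5 months at 1.7% → £4,303,000 × 1.7% × 5/12 = £30,479.5833
1 October – 31 December 2002: 3 months at 0.85% → £4,303,000 × 0.85% × 3/12 = £9,143.8750
Total = £49,305.2083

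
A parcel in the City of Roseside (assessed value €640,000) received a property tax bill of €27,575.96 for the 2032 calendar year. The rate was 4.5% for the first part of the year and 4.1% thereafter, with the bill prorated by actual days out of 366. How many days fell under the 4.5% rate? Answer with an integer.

191 days

Let d = days at the first rate; then 366 − d days at the second rate.
€640,000 × [4.5%·d + 4.1%·(366−d)] / 366 = €27,575.96
Solving gives d = 191, so the new rate took effect on 10 July 2032.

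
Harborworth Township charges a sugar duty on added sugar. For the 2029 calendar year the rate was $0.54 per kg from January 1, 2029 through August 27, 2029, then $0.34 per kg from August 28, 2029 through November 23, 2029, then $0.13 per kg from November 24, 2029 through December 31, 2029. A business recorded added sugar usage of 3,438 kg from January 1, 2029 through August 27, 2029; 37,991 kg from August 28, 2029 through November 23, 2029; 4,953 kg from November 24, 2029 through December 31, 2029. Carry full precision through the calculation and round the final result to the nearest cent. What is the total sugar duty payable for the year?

January 1 – August 27, 2029: 3,438 kg at $0.54/kg → $1856.52
August 28 – November 23, 2029: 37,991 kg at $0.34/kg → $12916.94
November 24 – December 31, 2029: 4,953 kg at $0.13/kg → $643.89

$15417.35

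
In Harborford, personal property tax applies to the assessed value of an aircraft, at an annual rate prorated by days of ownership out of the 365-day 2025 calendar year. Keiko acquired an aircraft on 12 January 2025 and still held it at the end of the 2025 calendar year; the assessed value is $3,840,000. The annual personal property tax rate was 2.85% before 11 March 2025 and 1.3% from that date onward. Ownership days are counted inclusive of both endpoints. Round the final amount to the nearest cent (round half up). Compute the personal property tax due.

$57,873.53

12 January – 10 March 2025: 58 days at 2.85% → $3,840,000 × 2.85% × 58/365 = $17,390.4658
11 March – 31 December 2025: 296 days at 1.3% → $3,840,000 × 1.3% × 296/365 = $40,483.0685
Total = $57,873.5342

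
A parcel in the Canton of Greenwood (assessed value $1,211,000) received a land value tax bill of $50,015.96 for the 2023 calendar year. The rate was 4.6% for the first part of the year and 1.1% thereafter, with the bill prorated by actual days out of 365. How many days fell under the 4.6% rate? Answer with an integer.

Let d = days at the first rate; then 365 − d days at the second rate.
$1,211,000 × [4.6%·d + 1.1%·(365−d)] / 365 = $50,015.96
Solving gives d = 316, so the new rate took effect on 13 November 2023.

316 days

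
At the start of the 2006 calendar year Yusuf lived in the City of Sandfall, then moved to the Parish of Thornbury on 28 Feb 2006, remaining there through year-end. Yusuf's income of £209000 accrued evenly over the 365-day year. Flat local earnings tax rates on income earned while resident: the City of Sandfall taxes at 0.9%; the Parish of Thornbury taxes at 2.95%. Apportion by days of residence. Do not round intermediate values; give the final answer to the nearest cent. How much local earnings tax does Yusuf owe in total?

£5484.68

The City of Sandfall, 1 Jan – 27 Feb 2006: 58 days → £209000 × 0.9% × 58/365 = £298.8986
The Parish of Thornbury, 28 Feb – 31 Dec 2006: 307 days → £209000 × 2.95% × 307/365 = £5185.7767
Total = £5484.6753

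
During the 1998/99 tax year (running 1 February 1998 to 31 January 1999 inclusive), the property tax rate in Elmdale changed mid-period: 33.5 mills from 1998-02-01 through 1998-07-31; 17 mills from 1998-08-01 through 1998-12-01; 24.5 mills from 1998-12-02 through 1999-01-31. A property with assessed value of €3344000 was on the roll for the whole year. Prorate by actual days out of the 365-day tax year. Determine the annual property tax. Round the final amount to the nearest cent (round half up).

1998-02-01 to 1998-07-31: 181 days at 33.5 mills → €3344000 × 3.35% × 181/365 = €55551.6274
1998-08-01 to 1998-12-01: 123 days at 17 mills → €3344000 × 1.7% × 123/365 = €19156.9973
1998-12-02 to 1999-01-31: 61 days at 24.5 mills → €3344000 × 2.45% × 61/365 = €13692.0767
Total = €88400.7014

€88400.70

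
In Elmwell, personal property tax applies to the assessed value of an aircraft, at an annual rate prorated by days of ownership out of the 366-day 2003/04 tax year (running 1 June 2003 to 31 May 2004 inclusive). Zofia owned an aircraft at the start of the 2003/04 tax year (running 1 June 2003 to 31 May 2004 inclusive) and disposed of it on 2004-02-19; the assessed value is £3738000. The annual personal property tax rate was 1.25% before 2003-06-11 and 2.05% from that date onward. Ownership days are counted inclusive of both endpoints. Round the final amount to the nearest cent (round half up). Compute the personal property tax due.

2003-06-01 to 2003-06-10: 10 days at 1.25% → £3738000 × 1.25% × 10/366 = £1276.6393
2003-06-11 to 2004-02-19: 254 days at 2.05% → £3738000 × 2.05% × 254/366 = £53179.6885
Total = £54456.3279

£54456.33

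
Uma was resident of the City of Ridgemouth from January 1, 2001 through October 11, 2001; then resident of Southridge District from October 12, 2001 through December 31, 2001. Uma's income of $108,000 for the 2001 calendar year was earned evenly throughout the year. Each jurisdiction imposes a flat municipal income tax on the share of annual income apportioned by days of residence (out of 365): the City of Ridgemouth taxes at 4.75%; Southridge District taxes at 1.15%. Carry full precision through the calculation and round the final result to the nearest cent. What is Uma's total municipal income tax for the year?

The City of Ridgemouth, January 1 – October 11, 2001: 284 days → $108,000 × 4.75% × 284/365 = $3,991.5616
Southridge District, October 12 – December 31, 2001: 81 days → $108,000 × 1.15% × 81/365 = $275.6219
Total = $4,267.1836

$4,267.18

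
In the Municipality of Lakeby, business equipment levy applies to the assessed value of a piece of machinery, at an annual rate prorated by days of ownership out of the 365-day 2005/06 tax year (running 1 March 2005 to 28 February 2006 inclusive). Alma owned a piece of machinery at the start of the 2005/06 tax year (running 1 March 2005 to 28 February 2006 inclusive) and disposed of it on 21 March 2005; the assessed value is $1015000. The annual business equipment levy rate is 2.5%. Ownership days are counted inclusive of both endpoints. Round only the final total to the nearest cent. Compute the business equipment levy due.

$1459.93

Days held (1 March – 21 March 2005): 21 out of 365
Tax = $1015000 × 2.5% × 21/365 = $1459.9315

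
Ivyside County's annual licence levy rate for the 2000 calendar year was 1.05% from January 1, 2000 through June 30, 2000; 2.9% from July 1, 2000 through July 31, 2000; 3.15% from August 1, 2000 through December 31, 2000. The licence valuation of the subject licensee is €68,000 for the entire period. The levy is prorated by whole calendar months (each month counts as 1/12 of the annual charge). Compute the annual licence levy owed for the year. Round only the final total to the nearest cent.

January 1 – June 30, 2000: 6 months at 1.05% → €68,000 × 1.05% × 6/12 = €357.0000
July 1 – July 31, 2000: 1 month at 2.9% → €68,000 × 2.9% × 1/12 = €164.3333
August 1 – December 31, 2000: 5 months at 3.15% → €68,000 × 3.15% × 5/12 = €892.5000
Total = €1,413.8333

€1,413.83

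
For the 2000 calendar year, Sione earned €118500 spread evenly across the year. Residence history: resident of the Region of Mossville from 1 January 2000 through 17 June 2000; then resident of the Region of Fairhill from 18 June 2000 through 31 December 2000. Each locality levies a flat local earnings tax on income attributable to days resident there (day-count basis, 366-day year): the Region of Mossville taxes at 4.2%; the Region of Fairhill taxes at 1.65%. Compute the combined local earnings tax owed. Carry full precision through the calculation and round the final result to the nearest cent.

The Region of Mossville, 1 January – 17 June 2000: 169 days → €118500 × 4.2% × 169/366 = €2298.1230
The Region of Fairhill, 18 June – 31 December 2000: 197 days → €118500 × 1.65% × 197/366 = €1052.4160
Total = €3350.5389

€3350.54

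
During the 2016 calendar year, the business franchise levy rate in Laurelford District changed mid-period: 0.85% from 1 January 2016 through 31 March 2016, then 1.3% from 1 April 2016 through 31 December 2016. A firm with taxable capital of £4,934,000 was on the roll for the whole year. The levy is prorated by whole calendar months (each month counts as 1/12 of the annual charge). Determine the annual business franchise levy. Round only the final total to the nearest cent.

1 January – 31 March 2016: 3 months at 0.85% → £4,934,000 × 0.85% × 3/12 = £10,484.7500
1 April – 31 December 2016: 9 months at 1.3% → £4,934,000 × 1.3% × 9/12 = £48,106.5000
Total = £58,591.2500

£58,591.25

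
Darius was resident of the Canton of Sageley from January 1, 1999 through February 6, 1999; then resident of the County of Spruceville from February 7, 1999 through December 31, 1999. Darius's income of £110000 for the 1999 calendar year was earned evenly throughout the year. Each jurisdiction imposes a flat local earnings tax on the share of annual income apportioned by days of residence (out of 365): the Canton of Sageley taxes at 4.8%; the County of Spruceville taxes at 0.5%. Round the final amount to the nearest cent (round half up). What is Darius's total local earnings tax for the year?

£1029.48

The Canton of Sageley, January 1 – February 6, 1999: 37 days → £110000 × 4.8% × 37/365 = £535.2329
The County of Spruceville, February 7 – December 31, 1999: 328 days → £110000 × 0.5% × 328/365 = £494.2466
Total = £1029.4795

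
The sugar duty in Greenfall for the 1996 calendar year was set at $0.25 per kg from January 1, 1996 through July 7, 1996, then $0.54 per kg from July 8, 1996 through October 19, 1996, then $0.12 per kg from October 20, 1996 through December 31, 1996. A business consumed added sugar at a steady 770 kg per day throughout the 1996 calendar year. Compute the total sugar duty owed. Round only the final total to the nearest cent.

$86,370.90

January 1 – July 7, 1996: 189 days × 770 kg/day = 145,530 kg at $0.25/kg → $36,382.50
July 8 – October 19, 1996: 104 days × 770 kg/day = 80,080 kg at $0.54/kg → $43,243.20
October 20 – December 31, 1996: 73 days × 770 kg/day = 56,210 kg at $0.12/kg → $6,745.20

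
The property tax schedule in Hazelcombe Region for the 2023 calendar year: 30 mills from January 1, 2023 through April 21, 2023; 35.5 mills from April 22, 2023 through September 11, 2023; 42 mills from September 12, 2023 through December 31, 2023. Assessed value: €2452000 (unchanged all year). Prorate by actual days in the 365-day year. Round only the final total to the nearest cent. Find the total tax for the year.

January 1 – April 21, 2023: 111 days at 30 mills → €2452000 × 3% × 111/365 = €22370.3014
April 22 – September 11, 2023: 143 days at 35.5 mills → €2452000 × 3.55% × 143/365 = €34102.9534
September 12 – December 31, 2023: 111 days at 42 mills → €2452000 × 4.2% × 111/365 = €31318.4219
Total = €87791.6767

€87791.68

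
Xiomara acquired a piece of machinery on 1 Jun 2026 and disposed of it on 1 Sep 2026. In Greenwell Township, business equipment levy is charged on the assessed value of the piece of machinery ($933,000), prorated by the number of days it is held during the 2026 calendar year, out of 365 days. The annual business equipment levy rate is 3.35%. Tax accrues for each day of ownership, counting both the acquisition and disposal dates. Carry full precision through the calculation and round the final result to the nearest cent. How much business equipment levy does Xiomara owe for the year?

$7,963.73

Days held (1 Jun – 1 Sep 2026): 93 out of 365
Tax = $933,000 × 3.35% × 93/365 = $7,963.7301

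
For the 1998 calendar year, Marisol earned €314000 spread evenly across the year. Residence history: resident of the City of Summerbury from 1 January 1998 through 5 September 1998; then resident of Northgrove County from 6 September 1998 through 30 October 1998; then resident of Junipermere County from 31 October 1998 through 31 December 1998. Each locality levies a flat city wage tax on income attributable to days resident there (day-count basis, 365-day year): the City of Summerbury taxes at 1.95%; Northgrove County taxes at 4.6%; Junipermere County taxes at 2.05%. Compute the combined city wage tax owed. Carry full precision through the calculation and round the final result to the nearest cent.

€7430.19

The City of Summerbury, 1 January – 5 September 1998: 248 days → €314000 × 1.95% × 248/365 = €4160.2849
Northgrove County, 6 September – 30 October 1998: 55 days → €314000 × 4.6% × 55/365 = €2176.4932
Junipermere County, 31 October – 31 December 1998: 62 days → €314000 × 2.05% × 62/365 = €1093.4082
Total = €7430.1863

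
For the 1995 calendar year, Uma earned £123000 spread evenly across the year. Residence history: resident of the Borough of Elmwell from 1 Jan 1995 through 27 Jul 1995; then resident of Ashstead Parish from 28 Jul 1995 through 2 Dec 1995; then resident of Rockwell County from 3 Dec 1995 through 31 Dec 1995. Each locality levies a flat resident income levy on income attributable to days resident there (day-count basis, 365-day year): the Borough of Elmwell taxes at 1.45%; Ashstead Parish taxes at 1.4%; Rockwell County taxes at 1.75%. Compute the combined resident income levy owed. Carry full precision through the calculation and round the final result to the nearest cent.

The Borough of Elmwell, 1 Jan – 27 Jul 1995: 208 days → £123000 × 1.45% × 208/365 = £1016.3507
Ashstead Parish, 28 Jul – 2 Dec 1995: 128 days → £123000 × 1.4% × 128/365 = £603.8795
Rockwell County, 3 Dec – 31 Dec 1995: 29 days → £123000 × 1.75% × 29/365 = £171.0205
Total = £1791.2507

£1791.25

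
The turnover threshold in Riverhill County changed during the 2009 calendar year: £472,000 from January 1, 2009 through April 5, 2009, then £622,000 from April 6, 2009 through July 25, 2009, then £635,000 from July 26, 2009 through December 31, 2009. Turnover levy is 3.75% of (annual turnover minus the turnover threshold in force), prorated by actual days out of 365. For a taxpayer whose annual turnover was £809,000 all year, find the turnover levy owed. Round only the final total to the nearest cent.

January 1 – April 5, 2009: 95 days, exemption £472,000 → (£809,000 − £472,000) × 3.75% × 95/365 = £3,289.2123
April 6 – July 25, 2009: 111 days, exemption £622,000 → (£809,000 − £622,000) × 3.75% × 111/365 = £2,132.5685
July 26 – December 31, 2009: 159 days, exemption £635,000 → (£809,000 − £635,000) × 3.75% × 159/365 = £2,842.3973
Total = £8,264.1781

£8,264.18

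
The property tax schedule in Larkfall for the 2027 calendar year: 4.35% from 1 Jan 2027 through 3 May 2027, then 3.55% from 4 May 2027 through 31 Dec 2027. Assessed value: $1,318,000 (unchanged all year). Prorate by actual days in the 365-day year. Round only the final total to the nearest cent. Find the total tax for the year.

1 Jan – 3 May 2027: 123 days at 4.35% → $1,318,000 × 4.35% × 123/365 = $19,320.4356
4 May – 31 Dec 2027: 242 days at 3.55% → $1,318,000 × 3.55% × 242/365 = $31,021.7479
Total = $50,342.1836

$50,342.18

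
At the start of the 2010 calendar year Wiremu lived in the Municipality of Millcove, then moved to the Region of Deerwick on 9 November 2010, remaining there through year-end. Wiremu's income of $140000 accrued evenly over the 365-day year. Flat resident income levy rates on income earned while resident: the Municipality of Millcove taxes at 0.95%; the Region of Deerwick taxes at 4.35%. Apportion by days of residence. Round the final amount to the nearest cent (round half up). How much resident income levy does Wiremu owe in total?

$2021.18

The Municipality of Millcove, 1 January – 8 November 2010: 312 days → $140000 × 0.95% × 312/365 = $1136.8767
The Region of Deerwick, 9 November – 31 December 2010: 53 days → $140000 × 4.35% × 53/365 = $884.3014
Total = $2021.1781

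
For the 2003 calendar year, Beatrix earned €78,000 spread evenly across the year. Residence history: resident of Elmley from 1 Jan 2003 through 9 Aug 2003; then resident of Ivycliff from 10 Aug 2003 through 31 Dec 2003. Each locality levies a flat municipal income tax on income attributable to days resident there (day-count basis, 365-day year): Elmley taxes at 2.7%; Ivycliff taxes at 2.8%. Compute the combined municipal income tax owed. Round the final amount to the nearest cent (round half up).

€2,136.77

Elmley, 1 Jan – 9 Aug 2003: 221 days → €78,000 × 2.7% × 221/365 = €1,275.1397
Ivycliff, 10 Aug – 31 Dec 2003: 144 days → €78,000 × 2.8% × 144/365 = €861.6329
Total = €2,136.7726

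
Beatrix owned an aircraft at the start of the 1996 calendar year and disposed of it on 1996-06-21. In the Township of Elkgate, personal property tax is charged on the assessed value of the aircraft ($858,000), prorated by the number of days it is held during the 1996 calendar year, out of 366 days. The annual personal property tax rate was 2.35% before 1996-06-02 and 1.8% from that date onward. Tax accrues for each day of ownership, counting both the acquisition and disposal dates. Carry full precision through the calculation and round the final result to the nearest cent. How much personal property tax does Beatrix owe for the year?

1996-01-01 to 1996-06-01: 153 days at 2.35% → $858,000 × 2.35% × 153/366 = $8,428.7951
1996-06-02 to 1996-06-21: 20 days at 1.8% → $858,000 × 1.8% × 20/366 = $843.9344
Total = $9,272.7295

$9,272.73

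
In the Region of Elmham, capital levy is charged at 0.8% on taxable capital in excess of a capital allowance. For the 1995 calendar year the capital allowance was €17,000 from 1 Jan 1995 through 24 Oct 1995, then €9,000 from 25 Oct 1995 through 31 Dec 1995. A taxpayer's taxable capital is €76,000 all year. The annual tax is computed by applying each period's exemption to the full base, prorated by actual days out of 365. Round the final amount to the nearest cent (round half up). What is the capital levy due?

1 Jan – 24 Oct 1995: 297 days, exemption €17,000 → (€76,000 − €17,000) × 0.8% × 297/365 = €384.0658
25 Oct – 31 Dec 1995: 68 days, exemption €9,000 → (€76,000 − €9,000) × 0.8% × 68/365 = €99.8575
Total = €483.9233

€483.92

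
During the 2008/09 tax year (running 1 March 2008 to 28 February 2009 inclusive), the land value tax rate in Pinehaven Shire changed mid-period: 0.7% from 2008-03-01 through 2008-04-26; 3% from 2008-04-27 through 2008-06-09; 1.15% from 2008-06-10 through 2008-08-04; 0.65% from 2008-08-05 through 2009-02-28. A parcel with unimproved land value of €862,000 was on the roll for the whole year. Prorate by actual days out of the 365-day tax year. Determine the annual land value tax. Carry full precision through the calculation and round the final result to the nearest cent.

€8,773.51

2008-03-01 to 2008-04-26: 57 days at 0.7% → €862,000 × 0.7% × 57/365 = €942.2959
2008-04-27 to 2008-06-09: 44 days at 3% → €862,000 × 3% × 44/365 = €3,117.3699
2008-06-10 to 2008-08-04: 56 days at 1.15% → €862,000 × 1.15% × 56/365 = €1,520.8986
2008-08-05 to 2009-02-28: 208 days at 0.65% → €862,000 × 0.65% × 208/365 = €3,192.9425
Total = €8,773.5068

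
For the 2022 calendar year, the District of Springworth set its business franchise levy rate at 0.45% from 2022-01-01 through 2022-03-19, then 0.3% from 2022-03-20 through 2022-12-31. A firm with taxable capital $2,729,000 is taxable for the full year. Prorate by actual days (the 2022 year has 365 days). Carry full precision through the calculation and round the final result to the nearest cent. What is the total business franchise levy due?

$9,061.78

2022-01-01 to 2022-03-19: 78 days at 0.45% → $2,729,000 × 0.45% × 78/365 = $2,624.3260
2022-03-20 to 2022-12-31: 287 days at 0.3% → $2,729,000 × 0.3% × 287/365 = $6,437.4493
Total = $9,061.7753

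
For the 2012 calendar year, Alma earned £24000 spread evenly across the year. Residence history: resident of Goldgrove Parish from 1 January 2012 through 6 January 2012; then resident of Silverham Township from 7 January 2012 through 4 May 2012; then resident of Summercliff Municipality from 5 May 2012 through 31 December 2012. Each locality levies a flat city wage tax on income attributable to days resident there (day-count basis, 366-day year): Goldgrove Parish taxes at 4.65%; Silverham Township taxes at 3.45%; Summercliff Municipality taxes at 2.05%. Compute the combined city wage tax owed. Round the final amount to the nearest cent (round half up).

Goldgrove Parish, 1 January – 6 January 2012: 6 days → £24000 × 4.65% × 6/366 = £18.2951
Silverham Township, 7 January – 4 May 2012: 119 days → £24000 × 3.45% × 119/366 = £269.2131
Summercliff Municipality, 5 May – 31 December 2012: 241 days → £24000 × 2.05% × 241/366 = £323.9672
Total = £611.4754

£611.48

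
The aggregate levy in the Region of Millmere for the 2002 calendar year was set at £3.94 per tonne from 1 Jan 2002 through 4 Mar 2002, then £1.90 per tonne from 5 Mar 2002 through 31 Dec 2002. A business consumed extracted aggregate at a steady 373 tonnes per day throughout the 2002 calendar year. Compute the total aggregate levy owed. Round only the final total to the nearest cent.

£306,613.46

1 Jan – 4 Mar 2002: 63 days × 373 tonnes/day = 23,499 tonnes at £3.94/tonne → £92,586.06
5 Mar – 31 Dec 2002: 302 days × 373 tonnes/day = 112,646 tonnes at £1.90/tonne → £214,027.40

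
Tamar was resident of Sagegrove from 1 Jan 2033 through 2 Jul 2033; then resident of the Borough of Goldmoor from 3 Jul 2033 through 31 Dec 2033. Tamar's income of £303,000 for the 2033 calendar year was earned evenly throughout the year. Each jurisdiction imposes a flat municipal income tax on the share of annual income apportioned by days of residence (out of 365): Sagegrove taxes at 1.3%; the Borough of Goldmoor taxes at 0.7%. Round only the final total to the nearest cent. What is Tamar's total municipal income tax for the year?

£3,032.49

Sagegrove, 1 Jan – 2 Jul 2033: 183 days → £303,000 × 1.3% × 183/365 = £1,974.8959
The Borough of Goldmoor, 3 Jul – 31 Dec 2033: 182 days → £303,000 × 0.7% × 182/365 = £1,057.5945
Total = £3,032.4904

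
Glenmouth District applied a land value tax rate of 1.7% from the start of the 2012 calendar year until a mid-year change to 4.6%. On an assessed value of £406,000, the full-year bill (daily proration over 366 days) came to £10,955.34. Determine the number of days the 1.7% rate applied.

240 days

Let d = days at the first rate; then 366 − d days at the second rate.
£406,000 × [1.7%·d + 4.6%·(366−d)] / 366 = £10,955.34
Solving gives d = 240, so the new rate took effect on 28 Aug 2012.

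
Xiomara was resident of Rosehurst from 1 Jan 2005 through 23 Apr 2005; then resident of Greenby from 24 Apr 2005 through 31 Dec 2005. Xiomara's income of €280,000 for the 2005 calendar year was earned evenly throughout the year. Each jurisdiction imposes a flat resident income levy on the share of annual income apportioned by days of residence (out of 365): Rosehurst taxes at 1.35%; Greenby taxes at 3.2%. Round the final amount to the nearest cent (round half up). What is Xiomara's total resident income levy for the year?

Rosehurst, 1 Jan – 23 Apr 2005: 113 days → €280,000 × 1.35% × 113/365 = €1,170.2466
Greenby, 24 Apr – 31 Dec 2005: 252 days → €280,000 × 3.2% × 252/365 = €6,186.0822
Total = €7,356.3288

€7,356.33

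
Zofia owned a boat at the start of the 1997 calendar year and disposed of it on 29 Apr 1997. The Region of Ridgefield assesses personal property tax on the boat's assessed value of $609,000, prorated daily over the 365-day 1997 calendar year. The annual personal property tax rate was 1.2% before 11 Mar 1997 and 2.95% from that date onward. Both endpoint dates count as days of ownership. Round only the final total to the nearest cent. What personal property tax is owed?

1 Jan – 10 Mar 1997: 69 days at 1.2% → $609,000 × 1.2% × 69/365 = $1,381.5123
11 Mar – 29 Apr 1997: 50 days at 2.95% → $609,000 × 2.95% × 50/365 = $2,461.0274
Total = $3,842.5397

$3,842.54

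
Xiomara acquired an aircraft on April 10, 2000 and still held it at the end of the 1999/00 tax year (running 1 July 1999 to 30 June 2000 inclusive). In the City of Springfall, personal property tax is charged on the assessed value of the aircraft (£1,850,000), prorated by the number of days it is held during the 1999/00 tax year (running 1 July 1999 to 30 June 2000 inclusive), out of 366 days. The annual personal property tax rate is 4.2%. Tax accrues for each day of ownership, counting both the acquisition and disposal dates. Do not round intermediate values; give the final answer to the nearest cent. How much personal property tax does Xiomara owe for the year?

Days held (April 10 – June 30, 2000): 82 out of 366
Tax = £1,850,000 × 4.2% × 82/366 = £17,408.1967

£17,408.20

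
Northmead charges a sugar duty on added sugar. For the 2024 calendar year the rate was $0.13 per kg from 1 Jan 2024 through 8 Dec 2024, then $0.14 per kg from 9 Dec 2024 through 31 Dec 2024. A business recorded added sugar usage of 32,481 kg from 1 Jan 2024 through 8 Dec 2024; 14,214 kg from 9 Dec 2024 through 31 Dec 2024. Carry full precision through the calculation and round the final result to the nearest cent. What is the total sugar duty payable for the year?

1 Jan – 8 Dec 2024: 32,481 kg at $0.13/kg → $4,222.53
9 Dec – 31 Dec 2024: 14,214 kg at $0.14/kg → $1,989.96

$6,212.49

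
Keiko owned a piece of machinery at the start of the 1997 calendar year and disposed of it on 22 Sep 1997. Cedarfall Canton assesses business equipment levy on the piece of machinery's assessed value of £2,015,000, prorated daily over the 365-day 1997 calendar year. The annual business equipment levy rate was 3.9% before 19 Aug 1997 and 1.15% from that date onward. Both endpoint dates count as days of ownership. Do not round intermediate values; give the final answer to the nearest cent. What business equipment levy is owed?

£51,741.34

1 Jan – 18 Aug 1997: 230 days at 3.9% → £2,015,000 × 3.9% × 230/365 = £49,519.3151
19 Aug – 22 Sep 1997: 35 days at 1.15% → £2,015,000 × 1.15% × 35/365 = £2,222.0205
Total = £51,741.3356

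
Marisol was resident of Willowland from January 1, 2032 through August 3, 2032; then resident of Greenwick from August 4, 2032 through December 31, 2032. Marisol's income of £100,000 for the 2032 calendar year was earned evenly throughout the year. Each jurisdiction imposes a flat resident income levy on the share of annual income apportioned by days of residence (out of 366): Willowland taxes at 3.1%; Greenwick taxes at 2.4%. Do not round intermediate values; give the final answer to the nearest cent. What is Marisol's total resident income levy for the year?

Willowland, January 1 – August 3, 2032: 216 days → £100,000 × 3.1% × 216/366 = £1,829.5082
Greenwick, August 4 – December 31, 2032: 150 days → £100,000 × 2.4% × 150/366 = £983.6066
Total = £2,813.1148

£2,813.11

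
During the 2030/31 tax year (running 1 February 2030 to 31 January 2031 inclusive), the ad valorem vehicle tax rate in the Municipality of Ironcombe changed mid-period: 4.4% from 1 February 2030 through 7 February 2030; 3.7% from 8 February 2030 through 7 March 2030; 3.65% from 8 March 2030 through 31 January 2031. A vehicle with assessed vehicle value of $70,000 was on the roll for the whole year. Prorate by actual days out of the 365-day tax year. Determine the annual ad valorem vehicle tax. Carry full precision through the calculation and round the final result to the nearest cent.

$2,567.75

1 February – 7 February 2030: 7 days at 4.4% → $70,000 × 4.4% × 7/365 = $59.0685
8 February – 7 March 2030: 28 days at 3.7% → $70,000 × 3.7% × 28/365 = $198.6849
8 March 2030 – 31 January 2031: 330 days at 3.65% → $70,000 × 3.65% × 330/365 = $2,310.0000
Total = $2,567.7534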